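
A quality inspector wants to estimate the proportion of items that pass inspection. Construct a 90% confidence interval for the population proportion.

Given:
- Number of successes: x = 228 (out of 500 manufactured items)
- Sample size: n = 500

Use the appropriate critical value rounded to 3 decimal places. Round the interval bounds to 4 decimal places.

Sample proportion: p̂ = 228/500 = 0.456000

Check conditions for normal approximation:
  np̂ = 228 ≥ 10 ✓
  n(1-p̂) = 272 ≥ 10 ✓

The sample is large enough, so use a z-interval (normal approximation) for the proportion.

For 90% confidence, z* = 1.645 (from standard normal table)

Standard error: SE = √(p̂(1-p̂)/n) = √(0.456000×0.544000/500) = 0.02227393

Margin of error: E = z* × SE = 1.645 × 0.02227393 = 0.036641

Z-interval: p̂ ± E = 0.456000 ± 0.036641 = (0.419359, 0.492641)

Rounded to 4 decimal places:

(0.4194, 0.4926)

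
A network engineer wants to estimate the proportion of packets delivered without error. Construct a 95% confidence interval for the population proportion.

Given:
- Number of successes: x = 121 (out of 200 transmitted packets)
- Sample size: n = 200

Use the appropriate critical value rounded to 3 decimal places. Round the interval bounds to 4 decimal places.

Sample proportion: p̂ = 121/200 = 0.605000

Check conditions for normal approximation:
  np̂ = 121 ≥ 10 ✓
  n(1-p̂) = 79 ≥ 10 ✓

The sample is large enough, so use a z-interval (normal approximation) for the proportion.

For 95% confidence, z* = 1.96 (from standard normal table)

Standard error: SE = √(p̂(1-p̂)/n) = √(0.605000×0.395000/200) = 0.03456696

Margin of error: E = z* × SE = 1.96 × 0.03456696 = 0.067751

Z-interval: p̂ ± E = 0.605000 ± 0.067751 = (0.537249, 0.672751)

Rounded to 4 decimal places:

(0.5372, 0.6728)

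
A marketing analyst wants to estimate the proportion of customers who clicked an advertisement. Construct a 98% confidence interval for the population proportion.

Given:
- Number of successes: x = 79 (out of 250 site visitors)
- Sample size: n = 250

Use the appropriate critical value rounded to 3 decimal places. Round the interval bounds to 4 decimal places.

Sample proportion: p̂ = 79/250 = 0.316000

Check conditions for normal approximation:
  np̂ = 79 ≥ 10 ✓
  n(1-p̂) = 171 ≥ 10 ✓

The sample is large enough, so use a z-interval (normal approximation) for the proportion.

For 98% confidence, z* = 2.326 (from standard normal table)

Standard error: SE = √(p̂(1-p̂)/n) = √(0.316000×0.684000/250) = 0.02940367

Margin of error: E = z* × SE = 2.326 × 0.02940367 = 0.068393

Z-interval: p̂ ± E = 0.316000 ± 0.068393 = (0.247607, 0.384393)

Rounded to 4 decimal places:

(0.2476, 0.3844)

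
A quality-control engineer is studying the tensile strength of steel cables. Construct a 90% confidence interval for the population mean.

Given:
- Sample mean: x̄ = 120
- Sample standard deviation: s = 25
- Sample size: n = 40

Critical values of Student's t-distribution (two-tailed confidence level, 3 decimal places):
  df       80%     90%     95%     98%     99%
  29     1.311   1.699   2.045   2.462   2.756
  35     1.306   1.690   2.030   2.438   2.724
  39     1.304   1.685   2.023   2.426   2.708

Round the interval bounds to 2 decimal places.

The population standard deviation σ is unknown (only the sample standard deviation s is given), so use a t-interval with df = n - 1 = 40 - 1 = 39.

For 90% confidence with df = 39, t* = 1.685 (from t-table)

Standard error: SE = s/√n = 25/√40 = 3.952847

Margin of error: E = t* × SE = 1.685 × 3.952847 = 6.6605

T-interval: x̄ ± E = 120 ± 6.6605 = (113.3395, 126.6605)

Rounded to 2 decimal places:

(113.34, 126.66)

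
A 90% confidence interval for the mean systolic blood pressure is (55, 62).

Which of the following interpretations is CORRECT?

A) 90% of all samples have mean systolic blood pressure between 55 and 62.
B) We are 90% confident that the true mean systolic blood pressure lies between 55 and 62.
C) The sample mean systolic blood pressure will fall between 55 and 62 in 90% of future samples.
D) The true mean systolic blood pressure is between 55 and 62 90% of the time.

A confidence interval represents our confidence in the procedure, not a probability statement about the parameter.

Key concept: If we repeated this sampling process many times and computed a 90% CI each time, about 90% of those intervals would contain the true population parameter.

For this specific interval (55, 62):
- Midpoint (point estimate): 58.5
- Margin of error: 3.5

The correct interpretation is the one stating confidence that the true parameter lies in the interval — option B.

B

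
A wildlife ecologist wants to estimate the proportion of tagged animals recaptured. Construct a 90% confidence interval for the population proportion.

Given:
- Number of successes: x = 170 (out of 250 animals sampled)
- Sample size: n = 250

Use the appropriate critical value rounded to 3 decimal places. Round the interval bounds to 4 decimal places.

Sample proportion: p̂ = 170/250 = 0.680000

Check conditions for normal approximation:
  np̂ = 170 ≥ 10 ✓
  n(1-p̂) = 80 ≥ 10 ✓

The sample is large enough, so use a z-interval (normal approximation) for the proportion.

For 90% confidence, z* = 1.645 (from standard normal table)

Standard error: SE = √(p̂(1-p̂)/n) = √(0.680000×0.320000/250) = 0.02950254

Margin of error: E = z* × SE = 1.645 × 0.02950254 = 0.048532

Z-interval: p̂ ± E = 0.680000 ± 0.048532 = (0.631468, 0.728532)

Rounded to 4 decimal places:

(0.6315, 0.7285)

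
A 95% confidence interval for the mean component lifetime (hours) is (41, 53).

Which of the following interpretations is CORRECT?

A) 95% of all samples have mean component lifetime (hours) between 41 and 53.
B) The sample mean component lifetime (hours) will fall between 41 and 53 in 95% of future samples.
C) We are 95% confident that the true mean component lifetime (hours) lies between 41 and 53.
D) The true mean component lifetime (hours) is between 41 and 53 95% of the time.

A confidence interval represents our confidence in the procedure, not a probability statement about the parameter.

Key concept: If we repeated this sampling process many times and computed a 95% CI each time, about 95% of those intervals would contain the true population parameter.

For this specific interval (41, 53):
- Midpoint (point estimate): 47
- Margin of error: 6

The correct interpretation is the one stating confidence that the true parameter lies in the interval — option C.

C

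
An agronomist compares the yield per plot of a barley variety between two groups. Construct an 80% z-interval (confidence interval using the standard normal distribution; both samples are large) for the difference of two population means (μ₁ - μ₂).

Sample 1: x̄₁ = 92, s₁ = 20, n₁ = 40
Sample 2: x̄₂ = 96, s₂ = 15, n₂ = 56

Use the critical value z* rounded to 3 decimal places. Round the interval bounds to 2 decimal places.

Both samples are large (n₁ = 40 ≥ 30, n₂ = 56 ≥ 30), so a z-interval for the difference of means applies.

Point estimate: x̄₁ - x̄₂ = 92 - 96 = -4

Standard error: SE = √(s₁²/n₁ + s₂²/n₂)
= √(20²/40 + 15²/56)
= √(10.000000 + 4.017857)
= 3.744043

For 80% confidence, z* = 1.282 (from standard normal table)
Margin of error: E = z* × SE = 1.282 × 3.744043 = 4.7999

Z-interval: (x̄₁ - x̄₂) ± E = -4 ± 4.7999 = (-8.7999, 0.7999)

Rounded to 2 decimal places:

(-8.80, 0.80)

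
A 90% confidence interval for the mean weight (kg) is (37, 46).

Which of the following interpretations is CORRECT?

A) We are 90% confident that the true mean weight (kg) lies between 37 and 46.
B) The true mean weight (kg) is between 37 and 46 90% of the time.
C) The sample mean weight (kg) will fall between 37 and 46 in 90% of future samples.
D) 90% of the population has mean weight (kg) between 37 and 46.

A confidence interval represents our confidence in the procedure, not a probability statement about the parameter.

Key concept: If we repeated this sampling process many times and computed a 90% CI each time, about 90% of those intervals would contain the true population parameter.

For this specific interval (37, 46):
- Midpoint (point estimate): 41.5
- Margin of error: 4.5

The correct interpretation is the one stating confidence that the true parameter lies in the interval — option A.

A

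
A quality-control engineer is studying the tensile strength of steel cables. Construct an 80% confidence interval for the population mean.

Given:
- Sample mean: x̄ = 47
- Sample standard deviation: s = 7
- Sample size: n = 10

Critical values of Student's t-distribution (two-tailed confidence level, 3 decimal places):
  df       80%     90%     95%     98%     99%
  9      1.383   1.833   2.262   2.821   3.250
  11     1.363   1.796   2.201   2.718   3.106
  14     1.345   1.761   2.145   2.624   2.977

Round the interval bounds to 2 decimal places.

The population standard deviation σ is unknown (only the sample standard deviation s is given), so use a t-interval with df = n - 1 = 10 - 1 = 9.

For 80% confidence with df = 9, t* = 1.383 (from t-table)

Standard error: SE = s/√n = 7/√10 = 2.213594

Margin of error: E = t* × SE = 1.383 × 2.213594 = 3.0614

T-interval: x̄ ± E = 47 ± 3.0614 = (43.9386, 50.0614)

Rounded to 2 decimal places:

(43.94, 50.06)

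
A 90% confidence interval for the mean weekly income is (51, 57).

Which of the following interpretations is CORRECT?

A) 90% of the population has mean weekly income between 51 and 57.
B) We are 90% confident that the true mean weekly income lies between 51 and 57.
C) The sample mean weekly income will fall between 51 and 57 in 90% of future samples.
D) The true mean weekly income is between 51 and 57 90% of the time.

A confidence interval represents our confidence in the procedure, not a probability statement about the parameter.

Key concept: If we repeated this sampling process many times and computed a 90% CI each time, about 90% of those intervals would contain the true population parameter.

For this specific interval (51, 57):
- Midpoint (point estimate): 54
- Margin of error: 3

The correct interpretation is the one stating confidence that the true parameter lies in the interval — option B.

B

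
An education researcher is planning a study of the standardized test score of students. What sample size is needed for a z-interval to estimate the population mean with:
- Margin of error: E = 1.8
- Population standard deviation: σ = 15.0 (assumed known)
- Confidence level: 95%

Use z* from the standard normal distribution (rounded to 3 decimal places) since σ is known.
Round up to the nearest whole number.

Using z* since population σ is known (z-interval formula).

For 95% confidence, z* = 1.96 (from standard normal table)

Sample size formula for z-interval: n = (z*σ/E)²

n = (1.96 × 15.0 / 1.8)²
  = (16.333333)²
  = 266.7778

Round up to the nearest whole number: n = 267

267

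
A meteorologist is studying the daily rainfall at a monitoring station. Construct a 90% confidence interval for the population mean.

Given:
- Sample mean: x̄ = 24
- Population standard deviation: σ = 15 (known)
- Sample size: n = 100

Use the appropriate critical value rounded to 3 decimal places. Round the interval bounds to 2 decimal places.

The population standard deviation σ is known, so use a z-interval (standard normal critical value).

For 90% confidence, z* = 1.645 (from standard normal table)

Standard error: SE = σ/√n = 15/√100 = 1.500000

Margin of error: E = z* × SE = 1.645 × 1.500000 = 2.4675

Z-interval: x̄ ± E = 24 ± 2.4675 = (21.5325, 26.4675)

Rounded to 2 decimal places:

(21.53, 26.47)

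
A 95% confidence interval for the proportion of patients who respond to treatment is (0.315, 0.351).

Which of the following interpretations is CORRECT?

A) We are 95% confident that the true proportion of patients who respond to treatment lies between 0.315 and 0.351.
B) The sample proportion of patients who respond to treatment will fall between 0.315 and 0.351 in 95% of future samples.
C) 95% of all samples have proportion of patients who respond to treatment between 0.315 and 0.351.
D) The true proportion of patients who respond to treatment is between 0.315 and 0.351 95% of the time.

A confidence interval represents our confidence in the procedure, not a probability statement about the parameter.

Key concept: If we repeated this sampling process many times and computed a 95% CI each time, about 95% of those intervals would contain the true population parameter.

For this specific interval (0.315, 0.351):
- Midpoint (point estimate): 0.333
- Margin of error: 0.018

The correct interpretation is the one stating confidence that the true parameter lies in the interval — option A.

A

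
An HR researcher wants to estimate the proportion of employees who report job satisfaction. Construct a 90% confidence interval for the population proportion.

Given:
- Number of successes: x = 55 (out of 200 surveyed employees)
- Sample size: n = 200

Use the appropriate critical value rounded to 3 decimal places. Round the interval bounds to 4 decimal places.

Sample proportion: p̂ = 55/200 = 0.275000

Check conditions for normal approximation:
  np̂ = 55 ≥ 10 ✓
  n(1-p̂) = 145 ≥ 10 ✓

The sample is large enough, so use a z-interval (normal approximation) for the proportion.

For 90% confidence, z* = 1.645 (from standard normal table)

Standard error: SE = √(p̂(1-p̂)/n) = √(0.275000×0.725000/200) = 0.03157333

Margin of error: E = z* × SE = 1.645 × 0.03157333 = 0.051938

Z-interval: p̂ ± E = 0.275000 ± 0.051938 = (0.223062, 0.326938)

Rounded to 4 decimal places:

(0.2231, 0.3269)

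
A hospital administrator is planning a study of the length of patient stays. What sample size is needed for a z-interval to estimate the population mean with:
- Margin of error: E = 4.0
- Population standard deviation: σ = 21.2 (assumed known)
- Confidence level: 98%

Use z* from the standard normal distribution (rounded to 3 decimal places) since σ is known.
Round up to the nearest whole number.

Using z* since population σ is known (z-interval formula).

For 98% confidence, z* = 2.326 (from standard normal table)

Sample size formula for z-interval: n = (z*σ/E)²

n = (2.326 × 21.2 / 4.0)²
  = (12.327800)²
  = 151.9747

Round up to the nearest whole number: n = 152

152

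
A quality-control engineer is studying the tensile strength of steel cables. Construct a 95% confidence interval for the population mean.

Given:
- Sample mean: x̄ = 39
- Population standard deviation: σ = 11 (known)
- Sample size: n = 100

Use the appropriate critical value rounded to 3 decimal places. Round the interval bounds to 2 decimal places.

The population standard deviation σ is known, so use a z-interval (standard normal critical value).

For 95% confidence, z* = 1.96 (from standard normal table)

Standard error: SE = σ/√n = 11/√100 = 1.100000

Margin of error: E = z* × SE = 1.96 × 1.100000 = 2.1560

Z-interval: x̄ ± E = 39 ± 2.1560 = (36.8440, 41.1560)

Rounded to 2 decimal places:

(36.84, 41.16)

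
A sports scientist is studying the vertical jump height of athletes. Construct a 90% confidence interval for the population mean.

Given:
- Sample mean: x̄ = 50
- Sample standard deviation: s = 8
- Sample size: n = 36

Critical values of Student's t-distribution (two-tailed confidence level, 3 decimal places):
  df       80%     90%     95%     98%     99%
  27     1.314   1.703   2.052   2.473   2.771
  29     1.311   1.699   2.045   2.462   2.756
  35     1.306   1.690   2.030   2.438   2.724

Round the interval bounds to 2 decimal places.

The population standard deviation σ is unknown (only the sample standard deviation s is given), so use a t-interval with df = n - 1 = 36 - 1 = 35.

For 90% confidence with df = 35, t* = 1.690 (from t-table)

Standard error: SE = s/√n = 8/√36 = 1.333333

Margin of error: E = t* × SE = 1.690 × 1.333333 = 2.2533

T-interval: x̄ ± E = 50 ± 2.2533 = (47.7467, 52.2533)

Rounded to 2 decimal places:

(47.75, 52.25)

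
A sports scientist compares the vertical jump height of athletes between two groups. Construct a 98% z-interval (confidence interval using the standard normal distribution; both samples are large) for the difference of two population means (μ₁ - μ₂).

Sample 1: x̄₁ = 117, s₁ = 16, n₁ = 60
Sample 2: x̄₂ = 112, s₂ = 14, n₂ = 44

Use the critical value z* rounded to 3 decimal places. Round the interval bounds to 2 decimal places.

Both samples are large (n₁ = 60 ≥ 30, n₂ = 44 ≥ 30), so a z-interval for the difference of means applies.

Point estimate: x̄₁ - x̄₂ = 117 - 112 = 5

Standard error: SE = √(s₁²/n₁ + s₂²/n₂)
= √(16²/60 + 14²/44)
= √(4.266667 + 4.454545)
= 2.953170

For 98% confidence, z* = 2.326 (from standard normal table)
Margin of error: E = z* × SE = 2.326 × 2.953170 = 6.8691

Z-interval: (x̄₁ - x̄₂) ± E = 5 ± 6.8691 = (-1.8691, 11.8691)

Rounded to 2 decimal places:

(-1.87, 11.87)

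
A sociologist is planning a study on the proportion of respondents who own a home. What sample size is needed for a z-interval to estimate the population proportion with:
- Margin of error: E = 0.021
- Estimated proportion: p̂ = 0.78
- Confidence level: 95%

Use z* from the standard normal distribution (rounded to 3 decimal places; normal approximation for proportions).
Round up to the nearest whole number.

Using z* for proportion z-interval (normal approximation).

For 95% confidence, z* = 1.96 (from standard normal table)

Sample size formula for proportion z-interval: n = z*²p̂(1-p̂)/E²

n = 1.96² × 0.78 × 0.22 / 0.021²
  = 3.8416 × 0.1716 / 0.000441
  = 1494.8267

Round up to the nearest whole number: n = 1495

1495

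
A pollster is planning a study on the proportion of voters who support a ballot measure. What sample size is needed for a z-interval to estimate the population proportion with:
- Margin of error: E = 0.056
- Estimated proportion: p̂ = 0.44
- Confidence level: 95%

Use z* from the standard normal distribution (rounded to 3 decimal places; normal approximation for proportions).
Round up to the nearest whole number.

Using z* for proportion z-interval (normal approximation).

For 95% confidence, z* = 1.96 (from standard normal table)

Sample size formula for proportion z-interval: n = z*²p̂(1-p̂)/E²

n = 1.96² × 0.44 × 0.56 / 0.056²
  = 3.8416 × 0.2464 / 0.003136
  = 301.8400

Round up to the nearest whole number: n = 302

302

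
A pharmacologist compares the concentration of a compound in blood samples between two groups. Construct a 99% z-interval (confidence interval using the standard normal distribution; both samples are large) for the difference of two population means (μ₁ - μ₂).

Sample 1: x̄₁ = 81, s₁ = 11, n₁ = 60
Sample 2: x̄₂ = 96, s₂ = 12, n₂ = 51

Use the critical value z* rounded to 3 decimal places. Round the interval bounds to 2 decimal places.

Both samples are large (n₁ = 60 ≥ 30, n₂ = 51 ≥ 30), so a z-interval for the difference of means applies.

Point estimate: x̄₁ - x̄₂ = 81 - 96 = -15

Standard error: SE = √(s₁²/n₁ + s₂²/n₂)
= √(11²/60 + 12²/51)
= √(2.016667 + 2.823529)
= 2.200045

For 99% confidence, z* = 2.576 (from standard normal table)
Margin of error: E = z* × SE = 2.576 × 2.200045 = 5.6673

Z-interval: (x̄₁ - x̄₂) ± E = -15 ± 5.6673 = (-20.6673, -9.3327)

Rounded to 2 decimal places:

(-20.67, -9.33)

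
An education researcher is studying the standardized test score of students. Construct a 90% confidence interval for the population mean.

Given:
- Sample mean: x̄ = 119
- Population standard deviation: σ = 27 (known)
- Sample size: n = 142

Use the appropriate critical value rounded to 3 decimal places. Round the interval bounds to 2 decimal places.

The population standard deviation σ is known, so use a z-interval (standard normal critical value).

For 90% confidence, z* = 1.645 (from standard normal table)

Standard error: SE = σ/√n = 27/√142 = 2.265790

Margin of error: E = z* × SE = 1.645 × 2.265790 = 3.7272

Z-interval: x̄ ± E = 119 ± 3.7272 = (115.2728, 122.7272)

Rounded to 2 decimal places:

(115.27, 122.73)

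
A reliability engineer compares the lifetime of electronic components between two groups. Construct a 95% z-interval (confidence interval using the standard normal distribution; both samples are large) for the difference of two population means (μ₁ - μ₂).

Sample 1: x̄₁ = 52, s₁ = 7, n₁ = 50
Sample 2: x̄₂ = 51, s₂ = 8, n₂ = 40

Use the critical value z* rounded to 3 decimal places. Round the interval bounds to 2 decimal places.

Both samples are large (n₁ = 50 ≥ 30, n₂ = 40 ≥ 30), so a z-interval for the difference of means applies.

Point estimate: x̄₁ - x̄₂ = 52 - 51 = 1

Standard error: SE = √(s₁²/n₁ + s₂²/n₂)
= √(7²/50 + 8²/40)
= √(0.980000 + 1.600000)
= 1.606238

For 95% confidence, z* = 1.96 (from standard normal table)
Margin of error: E = z* × SE = 1.96 × 1.606238 = 3.1482

Z-interval: (x̄₁ - x̄₂) ± E = 1 ± 3.1482 = (-2.1482, 4.1482)

Rounded to 2 decimal places:

(-2.15, 4.15)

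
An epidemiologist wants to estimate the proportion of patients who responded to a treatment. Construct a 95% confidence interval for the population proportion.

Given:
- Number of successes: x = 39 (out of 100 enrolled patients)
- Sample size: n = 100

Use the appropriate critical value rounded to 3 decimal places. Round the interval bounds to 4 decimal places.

Sample proportion: p̂ = 39/100 = 0.390000

Check conditions for normal approximation:
  np̂ = 39 ≥ 10 ✓
  n(1-p̂) = 61 ≥ 10 ✓

The sample is large enough, so use a z-interval (normal approximation) for the proportion.

For 95% confidence, z* = 1.96 (from standard normal table)

Standard error: SE = √(p̂(1-p̂)/n) = √(0.390000×0.610000/100) = 0.04877499

Margin of error: E = z* × SE = 1.96 × 0.04877499 = 0.095599

Z-interval: p̂ ± E = 0.390000 ± 0.095599 = (0.294401, 0.485599)

Rounded to 4 decimal places:

(0.2944, 0.4856)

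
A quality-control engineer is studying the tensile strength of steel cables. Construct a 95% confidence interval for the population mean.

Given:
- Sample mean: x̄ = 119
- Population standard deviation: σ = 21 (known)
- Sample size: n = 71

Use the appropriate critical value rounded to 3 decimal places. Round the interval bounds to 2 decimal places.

The population standard deviation σ is known, so use a z-interval (standard normal critical value).

For 95% confidence, z* = 1.96 (from standard normal table)

Standard error: SE = σ/√n = 21/√71 = 2.492241

Margin of error: E = z* × SE = 1.96 × 2.492241 = 4.8848

Z-interval: x̄ ± E = 119 ± 4.8848 = (114.1152, 123.8848)

Rounded to 2 decimal places:

(114.12, 123.88)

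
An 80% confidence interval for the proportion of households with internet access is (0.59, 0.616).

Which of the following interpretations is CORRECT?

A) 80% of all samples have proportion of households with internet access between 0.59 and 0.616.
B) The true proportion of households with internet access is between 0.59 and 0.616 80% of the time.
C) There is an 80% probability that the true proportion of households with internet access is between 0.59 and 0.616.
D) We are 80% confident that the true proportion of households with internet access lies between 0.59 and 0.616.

A confidence interval represents our confidence in the procedure, not a probability statement about the parameter.

Key concept: If we repeated this sampling process many times and computed an 80% CI each time, about 80% of those intervals would contain the true population parameter.

For this specific interval (0.59, 0.616):
- Midpoint (point estimate): 0.603
- Margin of error: 0.013

The correct interpretation is the one stating confidence that the true parameter lies in the interval — option D.

D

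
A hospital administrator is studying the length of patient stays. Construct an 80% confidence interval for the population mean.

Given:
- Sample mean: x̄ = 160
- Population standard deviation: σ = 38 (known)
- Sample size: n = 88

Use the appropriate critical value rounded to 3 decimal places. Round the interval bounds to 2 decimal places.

The population standard deviation σ is known, so use a z-interval (standard normal critical value).

For 80% confidence, z* = 1.282 (from standard normal table)

Standard error: SE = σ/√n = 38/√88 = 4.050814

Margin of error: E = z* × SE = 1.282 × 4.050814 = 5.1931

Z-interval: x̄ ± E = 160 ± 5.1931 = (154.8069, 165.1931)

Rounded to 2 decimal places:

(154.81, 165.19)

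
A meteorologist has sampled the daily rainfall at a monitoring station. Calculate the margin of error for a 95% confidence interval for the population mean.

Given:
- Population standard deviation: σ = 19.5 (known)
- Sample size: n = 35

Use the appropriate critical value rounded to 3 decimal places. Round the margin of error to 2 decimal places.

The population standard deviation σ is known, so use the z-interval margin of error formula.

For 95% confidence, z* = 1.96 (from standard normal table)

Margin of error formula for z-interval: E = z* × σ/√n

E = 1.96 × 19.5/√35
  = 1.96 × 3.296102
  = 6.4604

Rounded to 2 decimal places:

6.46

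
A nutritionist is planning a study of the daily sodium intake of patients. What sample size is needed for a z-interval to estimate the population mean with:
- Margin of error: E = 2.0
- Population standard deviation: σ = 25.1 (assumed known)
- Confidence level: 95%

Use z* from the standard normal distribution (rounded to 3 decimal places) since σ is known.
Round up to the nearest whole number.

Using z* since population σ is known (z-interval formula).

For 95% confidence, z* = 1.96 (from standard normal table)

Sample size formula for z-interval: n = (z*σ/E)²

n = (1.96 × 25.1 / 2.0)²
  = (24.598000)²
  = 605.0616

Round up to the nearest whole number: n = 606

606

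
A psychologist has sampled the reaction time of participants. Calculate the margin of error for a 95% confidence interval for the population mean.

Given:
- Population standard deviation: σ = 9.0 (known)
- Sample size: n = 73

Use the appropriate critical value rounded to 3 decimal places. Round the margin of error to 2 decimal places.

The population standard deviation σ is known, so use the z-interval margin of error formula.

For 95% confidence, z* = 1.96 (from standard normal table)

Margin of error formula for z-interval: E = z* × σ/√n

E = 1.96 × 9.0/√73
  = 1.96 × 1.053370
  = 2.0646

Rounded to 2 decimal places:

2.06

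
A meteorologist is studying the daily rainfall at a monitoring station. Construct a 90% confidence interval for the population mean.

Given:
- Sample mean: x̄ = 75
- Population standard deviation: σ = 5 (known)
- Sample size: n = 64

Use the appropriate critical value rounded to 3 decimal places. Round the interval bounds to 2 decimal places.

The population standard deviation σ is known, so use a z-interval (standard normal critical value).

For 90% confidence, z* = 1.645 (from standard normal table)

Standard error: SE = σ/√n = 5/√64 = 0.625000

Margin of error: E = z* × SE = 1.645 × 0.625000 = 1.0281

Z-interval: x̄ ± E = 75 ± 1.0281 = (73.9719, 76.0281)

Rounded to 2 decimal places:

(73.97, 76.03)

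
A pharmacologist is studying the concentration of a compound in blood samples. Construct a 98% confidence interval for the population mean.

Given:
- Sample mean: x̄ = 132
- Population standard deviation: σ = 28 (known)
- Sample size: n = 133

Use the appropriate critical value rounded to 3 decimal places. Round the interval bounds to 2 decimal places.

The population standard deviation σ is known, so use a z-interval (standard normal critical value).

For 98% confidence, z* = 2.326 (from standard normal table)

Standard error: SE = σ/√n = 28/√133 = 2.427908

Margin of error: E = z* × SE = 2.326 × 2.427908 = 5.6473

Z-interval: x̄ ± E = 132 ± 5.6473 = (126.3527, 137.6473)

Rounded to 2 decimal places:

(126.35, 137.65)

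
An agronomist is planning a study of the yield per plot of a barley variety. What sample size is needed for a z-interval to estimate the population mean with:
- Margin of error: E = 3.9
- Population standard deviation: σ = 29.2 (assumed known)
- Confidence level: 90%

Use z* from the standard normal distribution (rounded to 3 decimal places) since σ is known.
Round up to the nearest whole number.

Using z* since population σ is known (z-interval formula).

For 90% confidence, z* = 1.645 (from standard normal table)

Sample size formula for z-interval: n = (z*σ/E)²

n = (1.645 × 29.2 / 3.9)²
  = (12.316410)²
  = 151.6940

Round up to the nearest whole number: n = 152

152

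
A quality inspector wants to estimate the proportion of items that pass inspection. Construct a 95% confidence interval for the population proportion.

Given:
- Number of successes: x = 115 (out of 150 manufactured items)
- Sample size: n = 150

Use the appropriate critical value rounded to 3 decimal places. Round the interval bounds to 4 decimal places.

Sample proportion: p̂ = 115/150 = 0.766667

Check conditions for normal approximation:
  np̂ = 115 ≥ 10 ✓
  n(1-p̂) = 35 ≥ 10 ✓

The sample is large enough, so use a z-interval (normal approximation) for the proportion.

For 95% confidence, z* = 1.96 (from standard normal table)

Standard error: SE = √(p̂(1-p̂)/n) = √(0.766667×0.233333/150) = 0.03453393

Margin of error: E = z* × SE = 1.96 × 0.03453393 = 0.067687

Z-interval: p̂ ± E = 0.766667 ± 0.067687 = (0.698980, 0.834353)

Rounded to 4 decimal places:

(0.6990, 0.8344)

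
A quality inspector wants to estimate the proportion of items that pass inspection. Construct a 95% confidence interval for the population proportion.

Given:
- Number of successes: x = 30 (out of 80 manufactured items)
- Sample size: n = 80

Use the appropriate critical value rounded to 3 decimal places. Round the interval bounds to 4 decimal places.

Sample proportion: p̂ = 30/80 = 0.375000

Check conditions for normal approximation:
  np̂ = 30 ≥ 10 ✓
  n(1-p̂) = 50 ≥ 10 ✓

The sample is large enough, so use a z-interval (normal approximation) for the proportion.

For 95% confidence, z* = 1.96 (from standard normal table)

Standard error: SE = √(p̂(1-p̂)/n) = √(0.375000×0.625000/80) = 0.05412659

Margin of error: E = z* × SE = 1.96 × 0.05412659 = 0.106088

Z-interval: p̂ ± E = 0.375000 ± 0.106088 = (0.268912, 0.481088)

Rounded to 4 decimal places:

(0.2689, 0.4811)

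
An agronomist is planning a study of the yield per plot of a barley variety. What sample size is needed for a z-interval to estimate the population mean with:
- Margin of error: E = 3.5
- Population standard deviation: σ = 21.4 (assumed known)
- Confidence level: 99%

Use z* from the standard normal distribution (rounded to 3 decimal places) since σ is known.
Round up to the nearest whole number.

Using z* since population σ is known (z-interval formula).

For 99% confidence, z* = 2.576 (from standard normal table)

Sample size formula for z-interval: n = (z*σ/E)²

n = (2.576 × 21.4 / 3.5)²
  = (15.750400)²
  = 248.0751

Round up to the nearest whole number: n = 249

249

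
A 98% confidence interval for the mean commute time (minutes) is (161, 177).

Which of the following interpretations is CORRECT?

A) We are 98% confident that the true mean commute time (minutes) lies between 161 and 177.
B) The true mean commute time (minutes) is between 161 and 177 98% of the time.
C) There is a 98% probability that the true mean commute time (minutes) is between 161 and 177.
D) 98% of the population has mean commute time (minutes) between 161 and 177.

A confidence interval represents our confidence in the procedure, not a probability statement about the parameter.

Key concept: If we repeated this sampling process many times and computed a 98% CI each time, about 98% of those intervals would contain the true population parameter.

For this specific interval (161, 177):
- Midpoint (point estimate): 169
- Margin of error: 8

The correct interpretation is the one stating confidence that the true parameter lies in the interval — option A.

A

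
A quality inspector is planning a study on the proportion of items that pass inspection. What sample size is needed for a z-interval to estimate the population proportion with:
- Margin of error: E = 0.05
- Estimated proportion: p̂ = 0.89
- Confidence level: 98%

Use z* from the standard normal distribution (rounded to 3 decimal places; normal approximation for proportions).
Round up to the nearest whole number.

Using z* for proportion z-interval (normal approximation).

For 98% confidence, z* = 2.326 (from standard normal table)

Sample size formula for proportion z-interval: n = z*²p̂(1-p̂)/E²

n = 2.326² × 0.89 × 0.11 / 0.05²
  = 5.410276 × 0.0979 / 0.0025
  = 211.8664

Round up to the nearest whole number: n = 212

212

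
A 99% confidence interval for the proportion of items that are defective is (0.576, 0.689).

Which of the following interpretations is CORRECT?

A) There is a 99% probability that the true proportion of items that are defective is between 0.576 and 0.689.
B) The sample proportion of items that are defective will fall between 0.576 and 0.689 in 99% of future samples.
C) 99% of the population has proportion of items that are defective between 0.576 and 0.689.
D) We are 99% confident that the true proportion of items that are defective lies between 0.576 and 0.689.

A confidence interval represents our confidence in the procedure, not a probability statement about the parameter.

Key concept: If we repeated this sampling process many times and computed a 99% CI each time, about 99% of those intervals would contain the true population parameter.

For this specific interval (0.576, 0.689):
- Midpoint (point estimate): 0.6325
- Margin of error: 0.0565

The correct interpretation is the one stating confidence that the true parameter lies in the interval — option D.

D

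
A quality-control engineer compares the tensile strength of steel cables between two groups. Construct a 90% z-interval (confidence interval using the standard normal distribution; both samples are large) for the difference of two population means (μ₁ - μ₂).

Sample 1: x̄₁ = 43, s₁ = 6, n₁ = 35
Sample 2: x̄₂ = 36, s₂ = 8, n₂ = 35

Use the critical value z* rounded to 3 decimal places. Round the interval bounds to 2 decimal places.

Both samples are large (n₁ = 35 ≥ 30, n₂ = 35 ≥ 30), so a z-interval for the difference of means applies.

Point estimate: x̄₁ - x̄₂ = 43 - 36 = 7

Standard error: SE = √(s₁²/n₁ + s₂²/n₂)
= √(6²/35 + 8²/35)
= √(1.028571 + 1.828571)
= 1.690309

For 90% confidence, z* = 1.645 (from standard normal table)
Margin of error: E = z* × SE = 1.645 × 1.690309 = 2.7806

Z-interval: (x̄₁ - x̄₂) ± E = 7 ± 2.7806 = (4.2194, 9.7806)

Rounded to 2 decimal places:

(4.22, 9.78)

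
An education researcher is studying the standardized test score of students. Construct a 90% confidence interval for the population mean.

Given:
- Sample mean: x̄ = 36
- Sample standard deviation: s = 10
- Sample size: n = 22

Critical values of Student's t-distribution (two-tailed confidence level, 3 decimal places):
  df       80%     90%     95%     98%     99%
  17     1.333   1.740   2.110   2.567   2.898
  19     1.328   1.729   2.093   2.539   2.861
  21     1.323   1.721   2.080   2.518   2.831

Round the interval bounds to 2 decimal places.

The population standard deviation σ is unknown (only the sample standard deviation s is given), so use a t-interval with df = n - 1 = 22 - 1 = 21.

For 90% confidence with df = 21, t* = 1.721 (from t-table)

Standard error: SE = s/√n = 10/√22 = 2.132007

Margin of error: E = t* × SE = 1.721 × 2.132007 = 3.6692

T-interval: x̄ ± E = 36 ± 3.6692 = (32.3308, 39.6692)

Rounded to 2 decimal places:

(32.33, 39.67)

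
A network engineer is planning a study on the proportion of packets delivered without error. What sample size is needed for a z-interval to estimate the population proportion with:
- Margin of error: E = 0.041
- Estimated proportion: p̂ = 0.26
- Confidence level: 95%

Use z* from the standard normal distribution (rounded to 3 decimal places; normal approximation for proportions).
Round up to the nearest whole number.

Using z* for proportion z-interval (normal approximation).

For 95% confidence, z* = 1.96 (from standard normal table)

Sample size formula for proportion z-interval: n = z*²p̂(1-p̂)/E²

n = 1.96² × 0.26 × 0.74 / 0.041²
  = 3.8416 × 0.1924 / 0.001681
  = 439.6929

Round up to the nearest whole number: n = 440

440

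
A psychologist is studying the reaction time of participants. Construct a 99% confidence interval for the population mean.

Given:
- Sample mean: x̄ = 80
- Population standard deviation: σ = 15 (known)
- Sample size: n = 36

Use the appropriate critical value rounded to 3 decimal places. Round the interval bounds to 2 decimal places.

The population standard deviation σ is known, so use a z-interval (standard normal critical value).

For 99% confidence, z* = 2.576 (from standard normal table)

Standard error: SE = σ/√n = 15/√36 = 2.500000

Margin of error: E = z* × SE = 2.576 × 2.500000 = 6.4400

Z-interval: x̄ ± E = 80 ± 6.4400 = (73.5600, 86.4400)

Rounded to 2 decimal places:

(73.56, 86.44)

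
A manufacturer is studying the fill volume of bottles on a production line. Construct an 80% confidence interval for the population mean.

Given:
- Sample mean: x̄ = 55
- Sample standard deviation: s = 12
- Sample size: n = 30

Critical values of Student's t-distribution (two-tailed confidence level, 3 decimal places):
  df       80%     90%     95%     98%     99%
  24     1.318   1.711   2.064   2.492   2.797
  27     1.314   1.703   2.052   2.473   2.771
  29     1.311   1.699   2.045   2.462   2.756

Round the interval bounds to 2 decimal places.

The population standard deviation σ is unknown (only the sample standard deviation s is given), so use a t-interval with df = n - 1 = 30 - 1 = 29.

For 80% confidence with df = 29, t* = 1.311 (from t-table)

Standard error: SE = s/√n = 12/√30 = 2.190890

Margin of error: E = t* × SE = 1.311 × 2.190890 = 2.8723

T-interval: x̄ ± E = 55 ± 2.8723 = (52.1277, 57.8723)

Rounded to 2 decimal places:

(52.13, 57.87)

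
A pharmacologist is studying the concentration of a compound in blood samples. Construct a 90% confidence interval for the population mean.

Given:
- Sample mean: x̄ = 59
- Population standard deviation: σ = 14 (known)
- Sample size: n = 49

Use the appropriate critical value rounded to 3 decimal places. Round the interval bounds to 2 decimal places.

The population standard deviation σ is known, so use a z-interval (standard normal critical value).

For 90% confidence, z* = 1.645 (from standard normal table)

Standard error: SE = σ/√n = 14/√49 = 2.000000

Margin of error: E = z* × SE = 1.645 × 2.000000 = 3.2900

Z-interval: x̄ ± E = 59 ± 3.2900 = (55.7100, 62.2900)

Rounded to 2 decimal places:

(55.71, 62.29)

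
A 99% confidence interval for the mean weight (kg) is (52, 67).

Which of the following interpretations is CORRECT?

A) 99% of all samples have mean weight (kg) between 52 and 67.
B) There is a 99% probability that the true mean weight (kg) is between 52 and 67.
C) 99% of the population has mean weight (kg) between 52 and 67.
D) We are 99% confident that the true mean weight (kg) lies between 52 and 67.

A confidence interval represents our confidence in the procedure, not a probability statement about the parameter.

Key concept: If we repeated this sampling process many times and computed a 99% CI each time, about 99% of those intervals would contain the true population parameter.

For this specific interval (52, 67):
- Midpoint (point estimate): 59.5
- Margin of error: 7.5

The correct interpretation is the one stating confidence that the true parameter lies in the interval — option D.

D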